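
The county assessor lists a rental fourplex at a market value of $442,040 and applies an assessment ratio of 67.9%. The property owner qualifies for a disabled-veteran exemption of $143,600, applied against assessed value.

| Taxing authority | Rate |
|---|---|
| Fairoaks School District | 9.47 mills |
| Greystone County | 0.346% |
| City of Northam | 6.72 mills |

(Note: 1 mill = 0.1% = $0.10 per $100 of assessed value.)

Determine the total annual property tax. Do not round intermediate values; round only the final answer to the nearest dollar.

$3,076

Assessed value = $442,040 × 0.679 = $300,145.16
Taxable value = $300,145.16 − $143,600 = $156,545.16
Fairoaks School District: $156,545.16 × 0.00947 = $1,482.4826652
Greystone County: $156,545.16 × 0.00346 = $541.6462536
City of Northam: $156,545.16 × 0.00672 = $1,051.9834752
Total = $3,076.112394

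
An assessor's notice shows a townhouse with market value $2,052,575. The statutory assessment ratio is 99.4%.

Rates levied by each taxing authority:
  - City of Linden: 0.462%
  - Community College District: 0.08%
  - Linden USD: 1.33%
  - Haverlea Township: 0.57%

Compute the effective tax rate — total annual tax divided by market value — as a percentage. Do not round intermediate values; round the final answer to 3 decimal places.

2.427%

Assessed value = $2,052,575 × 0.994 = $2,040,259.55
City of Linden: $2,040,259.55 × 0.00462 = $9,425.999121
Community College District: $2,040,259.55 × 0.0008 = $1,632.20764
Linden USD: $2,040,259.55 × 0.0133 = $27,135.452015
Haverlea Township: $2,040,259.55 × 0.0057 = $11,629.479435
Total tax = $49,823.138211
Effective rate = $49,823.138211 ÷ $2,052,575 = 2.427% of market value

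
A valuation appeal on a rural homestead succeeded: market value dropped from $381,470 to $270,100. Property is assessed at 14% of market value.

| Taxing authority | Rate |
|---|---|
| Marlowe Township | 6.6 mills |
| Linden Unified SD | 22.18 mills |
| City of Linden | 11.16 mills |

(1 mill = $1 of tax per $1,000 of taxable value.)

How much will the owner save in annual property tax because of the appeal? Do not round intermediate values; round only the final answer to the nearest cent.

$622.74

Old assessed value = $381,470 × 0.14 = $53,405.8
New assessed value = $270,100 × 0.14 = $37,814
Combined rate = 0.0066 + 0.02218 + 0.01116 = 0.03994
Old tax = $53,405.8 × 0.03994 = $2,133.027652
New tax = $37,814 × 0.03994 = $1,510.29116
Reduction = $2,133.027652 − $1,510.29116 = $622.736492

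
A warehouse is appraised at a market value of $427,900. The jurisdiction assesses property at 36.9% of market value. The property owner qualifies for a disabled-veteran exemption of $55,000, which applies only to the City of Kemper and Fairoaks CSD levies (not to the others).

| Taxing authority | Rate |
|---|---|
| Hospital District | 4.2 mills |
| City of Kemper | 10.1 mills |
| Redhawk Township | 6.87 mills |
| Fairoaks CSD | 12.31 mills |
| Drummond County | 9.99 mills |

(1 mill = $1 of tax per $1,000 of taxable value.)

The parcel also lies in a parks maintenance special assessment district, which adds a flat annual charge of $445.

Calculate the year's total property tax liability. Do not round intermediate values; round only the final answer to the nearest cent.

Assessed value = $427,900 × 0.369 = $157,895.1
Hospital District: $157,895.1 × 0.0042 = $663.15942
City of Kemper: ($157,895.1 − $55,000) × 0.0101 = $102,895.1 × 0.0101 = $1,039.24051
Redhawk Township: $157,895.1 × 0.00687 = $1,084.739337
Fairoaks CSD: ($157,895.1 − $55,000) × 0.01231 = $102,895.1 × 0.01231 = $1,266.638681
Drummond County: $157,895.1 × 0.00999 = $1,577.372049
Levies subtotal = $5,631.149997
Total = $5,631.149997 + $445 = $6,076.149997

$6,076.15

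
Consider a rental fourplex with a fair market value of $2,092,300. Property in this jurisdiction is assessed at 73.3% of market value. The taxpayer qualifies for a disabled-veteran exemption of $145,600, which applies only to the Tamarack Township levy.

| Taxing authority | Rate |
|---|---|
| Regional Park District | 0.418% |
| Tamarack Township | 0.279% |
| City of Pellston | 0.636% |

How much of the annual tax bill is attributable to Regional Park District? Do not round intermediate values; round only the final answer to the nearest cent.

$6,410.68

Assessed value = $2,092,300 × 0.733 = $1,533,655.9
Regional Park District taxable value = $1,533,655.9 (exemption does not apply)
Regional Park District levy = $1,533,655.9 × 0.00418 = $6,410.681662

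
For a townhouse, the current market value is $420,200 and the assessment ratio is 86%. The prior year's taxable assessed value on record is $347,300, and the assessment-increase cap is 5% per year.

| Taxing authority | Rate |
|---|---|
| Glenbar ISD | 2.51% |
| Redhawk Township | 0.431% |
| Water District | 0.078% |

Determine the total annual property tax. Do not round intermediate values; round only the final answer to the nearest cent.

$10,909.82

Uncapped assessed value = $420,200 × 0.86 = $361,372
Cap limit = $347,300 × 1.05 = $364,665
Taxable assessed value = min($361,372, $364,665) = $361,372 (cap does not bind)
Glenbar ISD: $361,372 × 0.0251 = $9,070.4372
Redhawk Township: $361,372 × 0.00431 = $1,557.51332
Water District: $361,372 × 0.00078 = $281.87016
Total = $10,909.82068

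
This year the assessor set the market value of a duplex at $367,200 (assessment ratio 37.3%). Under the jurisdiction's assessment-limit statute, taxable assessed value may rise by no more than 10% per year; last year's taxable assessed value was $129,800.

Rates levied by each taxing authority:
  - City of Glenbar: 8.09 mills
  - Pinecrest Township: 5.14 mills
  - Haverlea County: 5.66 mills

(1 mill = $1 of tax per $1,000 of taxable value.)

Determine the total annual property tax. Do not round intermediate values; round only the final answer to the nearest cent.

$2,587.28

Uncapped assessed value = $367,200 × 0.373 = $136,965.6
Cap limit = $129,800 × 1.1 = $142,780
Taxable assessed value = min($136,965.6, $142,780) = $136,965.6 (cap does not bind)
City of Glenbar: $136,965.6 × 0.00809 = $1,108.051704
Pinecrest Township: $136,965.6 × 0.00514 = $704.003184
Haverlea County: $136,965.6 × 0.00566 = $775.225296
Total = $2,587.280184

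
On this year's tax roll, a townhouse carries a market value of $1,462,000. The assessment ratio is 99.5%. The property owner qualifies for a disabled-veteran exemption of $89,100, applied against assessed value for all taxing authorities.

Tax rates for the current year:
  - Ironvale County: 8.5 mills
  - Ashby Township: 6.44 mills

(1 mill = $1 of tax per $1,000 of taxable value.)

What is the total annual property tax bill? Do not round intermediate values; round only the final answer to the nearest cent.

Assessed value = $1,462,000 × 0.995 = $1,454,690
Taxable value = $1,454,690 − $89,100 = $1,365,590
Ironvale County: $1,365,590 × 0.0085 = $11,607.515
Ashby Township: $1,365,590 × 0.00644 = $8,794.3996
Total = $11,607.515 + $8,794.3996 = $20,401.9146

$20,401.91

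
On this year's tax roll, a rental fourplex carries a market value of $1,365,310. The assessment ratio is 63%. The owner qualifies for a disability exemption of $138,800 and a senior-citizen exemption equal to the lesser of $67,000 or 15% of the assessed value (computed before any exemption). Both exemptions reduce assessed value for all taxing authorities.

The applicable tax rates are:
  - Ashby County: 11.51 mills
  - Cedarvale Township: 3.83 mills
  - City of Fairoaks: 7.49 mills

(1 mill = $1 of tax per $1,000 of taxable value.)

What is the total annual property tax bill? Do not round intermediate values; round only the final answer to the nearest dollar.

$14,939

Assessed value = $1,365,310 × 0.63 = $860,145.3
Senior-citizen exemption = min($67,000, 15% × $860,145.3) = min($67,000, $129,021.795) = $67,000 (dollar cap binds)
Taxable value = $860,145.3 − $138,800 − $67,000 = $654,345.3
Ashby County: $654,345.3 × 0.01151 = $7,531.514403
Cedarvale Township: $654,345.3 × 0.00383 = $2,506.142499
City of Fairoaks: $654,345.3 × 0.00749 = $4,901.046297
Total = $14,938.703199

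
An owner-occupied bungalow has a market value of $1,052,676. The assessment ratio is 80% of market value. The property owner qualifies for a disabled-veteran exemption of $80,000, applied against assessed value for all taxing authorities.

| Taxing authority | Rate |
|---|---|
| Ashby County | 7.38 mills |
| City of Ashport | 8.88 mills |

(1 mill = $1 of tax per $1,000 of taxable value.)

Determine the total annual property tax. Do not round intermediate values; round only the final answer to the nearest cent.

Assessed value = $1,052,676 × 0.8 = $842,140.8
Taxable value = $842,140.8 − $80,000 = $762,140.8
Ashby County: $762,140.8 × 0.00738 = $5,624.599104
City of Ashport: $762,140.8 × 0.00888 = $6,767.810304
Total = $5,624.599104 + $6,767.810304 = $12,392.409408

$12,392.41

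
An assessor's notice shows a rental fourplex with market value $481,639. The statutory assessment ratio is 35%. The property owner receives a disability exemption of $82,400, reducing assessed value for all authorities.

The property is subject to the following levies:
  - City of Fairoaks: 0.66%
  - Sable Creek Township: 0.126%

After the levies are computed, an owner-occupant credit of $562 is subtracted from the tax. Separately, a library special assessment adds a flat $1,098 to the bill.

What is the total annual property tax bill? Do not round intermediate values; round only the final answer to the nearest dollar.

$1,213

Assessed value = $481,639 × 0.35 = $168,573.65
Taxable value = $168,573.65 − $82,400 = $86,173.65
City of Fairoaks: $86,173.65 × 0.0066 = $568.74609
Sable Creek Township: $86,173.65 × 0.00126 = $108.578799
Levies subtotal = $677.324889
After credit = $677.324889 − $562 = $115.324889
Total = $115.324889 + $1,098 = $1,213.324889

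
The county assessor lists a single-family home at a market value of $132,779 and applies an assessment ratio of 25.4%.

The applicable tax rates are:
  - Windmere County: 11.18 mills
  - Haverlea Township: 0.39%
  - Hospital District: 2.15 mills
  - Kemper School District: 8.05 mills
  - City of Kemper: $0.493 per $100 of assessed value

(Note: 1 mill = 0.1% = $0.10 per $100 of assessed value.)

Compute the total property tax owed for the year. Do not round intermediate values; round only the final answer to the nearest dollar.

Assessed value = $132,779 × 0.254 = $33,725.866
Windmere County: $33,725.866 × 0.01118 = $377.05518188
Haverlea Township: $33,725.866 × 0.0039 = $131.5308774
Hospital District: $33,725.866 × 0.00215 = $72.5106119
Kemper School District: $33,725.866 × 0.00805 = $271.4932213
City of Kemper: $33,725.866 × 0.00493 = $166.26851938
Total = $1,018.85841186

$1,019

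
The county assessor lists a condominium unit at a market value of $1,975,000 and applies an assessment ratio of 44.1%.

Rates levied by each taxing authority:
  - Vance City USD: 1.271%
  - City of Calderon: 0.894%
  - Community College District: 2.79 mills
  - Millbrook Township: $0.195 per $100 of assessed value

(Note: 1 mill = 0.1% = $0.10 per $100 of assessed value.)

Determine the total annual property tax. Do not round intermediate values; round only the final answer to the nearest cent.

Assessed value = $1,975,000 × 0.441 = $870,975
Vance City USD: $870,975 × 0.01271 = $11,070.09225
City of Calderon: $870,975 × 0.00894 = $7,786.5165
Community College District: $870,975 × 0.00279 = $2,430.02025
Millbrook Township: $870,975 × 0.00195 = $1,698.40125
Total = $22,985.03025

$22,985.03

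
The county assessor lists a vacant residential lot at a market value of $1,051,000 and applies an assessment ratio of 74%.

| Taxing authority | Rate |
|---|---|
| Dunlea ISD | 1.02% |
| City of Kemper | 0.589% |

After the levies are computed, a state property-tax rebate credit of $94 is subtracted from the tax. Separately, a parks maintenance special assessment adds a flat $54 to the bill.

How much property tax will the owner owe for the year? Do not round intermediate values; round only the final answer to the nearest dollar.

Assessed value = $1,051,000 × 0.74 = $777,740
Dunlea ISD: $777,740 × 0.0102 = $7,932.948
City of Kemper: $777,740 × 0.00589 = $4,580.8886
Levies subtotal = $12,513.8366
After credit = $12,513.8366 − $94 = $12,419.8366
Total = $12,419.8366 + $54 = $12,473.8366

$12,474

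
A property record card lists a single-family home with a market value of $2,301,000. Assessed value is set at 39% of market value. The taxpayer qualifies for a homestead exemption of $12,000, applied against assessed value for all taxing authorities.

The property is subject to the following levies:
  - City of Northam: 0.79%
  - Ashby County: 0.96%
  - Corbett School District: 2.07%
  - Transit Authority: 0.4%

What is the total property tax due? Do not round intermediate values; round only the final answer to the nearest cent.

$37,363.46

Assessed value = $2,301,000 × 0.39 = $897,390
Taxable value = $897,390 − $12,000 = $885,390
City of Northam: $885,390 × 0.0079 = $6,994.581
Ashby County: $885,390 × 0.0096 = $8,499.744
Corbett School District: $885,390 × 0.0207 = $18,327.573
Transit Authority: $885,390 × 0.004 = $3,541.56
Total = $6,994.581 + $8,499.744 + $18,327.573 + $3,541.56 = $37,363.458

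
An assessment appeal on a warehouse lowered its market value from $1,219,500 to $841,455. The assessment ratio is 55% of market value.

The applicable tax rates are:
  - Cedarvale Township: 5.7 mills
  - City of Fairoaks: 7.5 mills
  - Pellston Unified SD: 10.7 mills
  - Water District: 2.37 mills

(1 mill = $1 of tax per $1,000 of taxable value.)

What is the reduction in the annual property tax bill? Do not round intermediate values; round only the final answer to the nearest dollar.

$5,462

Old assessed value = $1,219,500 × 0.55 = $670,725
New assessed value = $841,455 × 0.55 = $462,800.25
Combined rate = 0.0057 + 0.0075 + 0.0107 + 0.00237 = 0.02627
Old tax = $670,725 × 0.02627 = $17,619.94575
New tax = $462,800.25 × 0.02627 = $12,157.7625675
Reduction = $17,619.94575 − $12,157.7625675 = $5,462.1831825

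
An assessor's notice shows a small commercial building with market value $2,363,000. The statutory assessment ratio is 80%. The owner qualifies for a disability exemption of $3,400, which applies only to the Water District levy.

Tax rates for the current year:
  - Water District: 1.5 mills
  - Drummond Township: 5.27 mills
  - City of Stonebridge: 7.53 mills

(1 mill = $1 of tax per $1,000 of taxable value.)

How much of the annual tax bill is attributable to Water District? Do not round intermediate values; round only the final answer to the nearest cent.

$2,830.50

Assessed value = $2,363,000 × 0.8 = $1,890,400
Water District taxable value = $1,890,400 − $3,400 = $1,887,000
Water District levy = $1,887,000 × 0.0015 = $2,830.5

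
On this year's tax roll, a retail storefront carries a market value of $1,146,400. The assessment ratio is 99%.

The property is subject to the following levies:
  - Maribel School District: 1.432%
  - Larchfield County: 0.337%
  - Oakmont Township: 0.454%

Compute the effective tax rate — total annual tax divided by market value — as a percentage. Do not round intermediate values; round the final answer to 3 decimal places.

Assessed value = $1,146,400 × 0.99 = $1,134,936
Maribel School District: $1,134,936 × 0.01432 = $16,252.28352
Larchfield County: $1,134,936 × 0.00337 = $3,824.73432
Oakmont Township: $1,134,936 × 0.00454 = $5,152.60944
Total tax = $25,229.62728
Effective rate = $25,229.62728 ÷ $1,146,400 = 2.201% of market value

2.201%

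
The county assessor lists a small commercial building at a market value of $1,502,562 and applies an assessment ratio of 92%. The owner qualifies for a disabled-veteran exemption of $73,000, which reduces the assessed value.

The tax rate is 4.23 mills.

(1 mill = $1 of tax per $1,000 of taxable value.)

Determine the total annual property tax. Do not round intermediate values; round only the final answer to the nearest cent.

Assessed value = $1,502,562 × 0.92 = $1,382,357.04
Taxable value = $1,382,357.04 − $73,000 = $1,309,357.04
Tax = $1,309,357.04 × 0.00423 = $5,538.5802792

$5,538.58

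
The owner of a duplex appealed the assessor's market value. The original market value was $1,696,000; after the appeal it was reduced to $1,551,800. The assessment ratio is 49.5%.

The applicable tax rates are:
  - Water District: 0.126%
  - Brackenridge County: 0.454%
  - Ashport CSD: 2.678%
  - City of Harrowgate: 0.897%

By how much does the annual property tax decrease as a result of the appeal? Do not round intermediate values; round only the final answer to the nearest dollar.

$2,966

Old assessed value = $1,696,000 × 0.495 = $839,520
New assessed value = $1,551,800 × 0.495 = $768,141
Combined rate = 0.00126 + 0.00454 + 0.02678 + 0.00897 = 0.04155
Old tax = $839,520 × 0.04155 = $34,882.056
New tax = $768,141 × 0.04155 = $31,916.25855
Reduction = $34,882.056 − $31,916.25855 = $2,965.79745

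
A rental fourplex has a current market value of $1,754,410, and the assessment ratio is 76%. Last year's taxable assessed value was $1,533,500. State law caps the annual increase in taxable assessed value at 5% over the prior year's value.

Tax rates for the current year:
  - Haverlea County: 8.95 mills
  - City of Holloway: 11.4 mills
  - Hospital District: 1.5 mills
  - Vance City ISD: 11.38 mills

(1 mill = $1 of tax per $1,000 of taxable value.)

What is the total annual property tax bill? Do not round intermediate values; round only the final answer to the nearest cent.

$44,307.27

Uncapped assessed value = $1,754,410 × 0.76 = $1,333,351.6
Cap limit = $1,533,500 × 1.05 = $1,610,175
Taxable assessed value = min($1,333,351.6, $1,610,175) = $1,333,351.6 (cap does not bind)
Haverlea County: $1,333,351.6 × 0.00895 = $11,933.49682
City of Holloway: $1,333,351.6 × 0.0114 = $15,200.20824
Hospital District: $1,333,351.6 × 0.0015 = $2,000.0274
Vance City ISD: $1,333,351.6 × 0.01138 = $15,173.541208
Total = $44,307.273668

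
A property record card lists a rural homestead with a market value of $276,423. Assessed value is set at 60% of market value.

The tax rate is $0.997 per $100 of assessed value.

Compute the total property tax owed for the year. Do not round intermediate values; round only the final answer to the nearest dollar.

$1,654

Assessed value = $276,423 × 0.6 = $165,853.8
Tax = $165,853.8 × 0.00997 = $1,653.562386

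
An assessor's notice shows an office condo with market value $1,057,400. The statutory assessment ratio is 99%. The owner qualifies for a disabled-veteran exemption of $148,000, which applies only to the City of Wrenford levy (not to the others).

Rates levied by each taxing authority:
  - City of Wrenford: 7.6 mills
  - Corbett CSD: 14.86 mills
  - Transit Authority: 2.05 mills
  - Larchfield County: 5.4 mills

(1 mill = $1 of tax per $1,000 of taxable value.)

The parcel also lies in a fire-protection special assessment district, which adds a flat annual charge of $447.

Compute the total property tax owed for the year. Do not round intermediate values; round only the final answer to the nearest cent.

$30,632.77

Assessed value = $1,057,400 × 0.99 = $1,046,826
City of Wrenford: ($1,046,826 − $148,000) × 0.0076 = $898,826 × 0.0076 = $6,831.0776
Corbett CSD: $1,046,826 × 0.01486 = $15,555.83436
Transit Authority: $1,046,826 × 0.00205 = $2,145.9933
Larchfield County: $1,046,826 × 0.0054 = $5,652.8604
Levies subtotal = $30,185.76566
Total = $30,185.76566 + $447 = $30,632.76566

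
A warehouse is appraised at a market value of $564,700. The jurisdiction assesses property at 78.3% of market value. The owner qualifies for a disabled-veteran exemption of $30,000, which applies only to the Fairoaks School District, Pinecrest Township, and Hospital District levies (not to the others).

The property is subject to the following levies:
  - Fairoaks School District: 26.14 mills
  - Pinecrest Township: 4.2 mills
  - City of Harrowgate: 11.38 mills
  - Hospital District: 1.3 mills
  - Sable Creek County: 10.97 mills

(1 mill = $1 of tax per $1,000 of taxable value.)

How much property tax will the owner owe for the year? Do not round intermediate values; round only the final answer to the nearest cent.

$22,923.02

Assessed value = $564,700 × 0.783 = $442,160.1
Fairoaks School District: ($442,160.1 − $30,000) × 0.02614 = $412,160.1 × 0.02614 = $10,773.865014
Pinecrest Township: ($442,160.1 − $30,000) × 0.0042 = $412,160.1 × 0.0042 = $1,731.07242
City of Harrowgate: $442,160.1 × 0.01138 = $5,031.781938
Hospital District: ($442,160.1 − $30,000) × 0.0013 = $412,160.1 × 0.0013 = $535.80813
Sable Creek County: $442,160.1 × 0.01097 = $4,850.496297
Total = $22,923.023799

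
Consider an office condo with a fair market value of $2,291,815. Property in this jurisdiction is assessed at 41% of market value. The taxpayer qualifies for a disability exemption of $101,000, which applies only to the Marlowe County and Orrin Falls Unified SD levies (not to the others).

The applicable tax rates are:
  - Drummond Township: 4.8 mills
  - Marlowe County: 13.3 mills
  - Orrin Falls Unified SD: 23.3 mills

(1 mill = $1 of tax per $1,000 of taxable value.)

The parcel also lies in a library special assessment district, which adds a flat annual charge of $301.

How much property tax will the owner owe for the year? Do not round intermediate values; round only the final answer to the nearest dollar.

$35,506

Assessed value = $2,291,815 × 0.41 = $939,644.15
Drummond Township: $939,644.15 × 0.0048 = $4,510.29192
Marlowe County: ($939,644.15 − $101,000) × 0.0133 = $838,644.15 × 0.0133 = $11,153.967195
Orrin Falls Unified SD: ($939,644.15 − $101,000) × 0.0233 = $838,644.15 × 0.0233 = $19,540.408695
Levies subtotal = $35,204.66781
Total = $35,204.66781 + $301 = $35,505.66781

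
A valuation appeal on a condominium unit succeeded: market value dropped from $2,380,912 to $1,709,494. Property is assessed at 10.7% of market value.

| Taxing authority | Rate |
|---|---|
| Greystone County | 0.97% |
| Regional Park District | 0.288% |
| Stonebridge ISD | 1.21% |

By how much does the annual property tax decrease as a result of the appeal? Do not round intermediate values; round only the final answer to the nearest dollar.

$1,773

Old assessed value = $2,380,912 × 0.107 = $254,757.584
New assessed value = $1,709,494 × 0.107 = $182,915.858
Combined rate = 0.0097 + 0.00288 + 0.0121 = 0.02468
Old tax = $254,757.584 × 0.02468 = $6,287.41717312
New tax = $182,915.858 × 0.02468 = $4,514.36337544
Reduction = $6,287.41717312 − $4,514.36337544 = $1,773.05379768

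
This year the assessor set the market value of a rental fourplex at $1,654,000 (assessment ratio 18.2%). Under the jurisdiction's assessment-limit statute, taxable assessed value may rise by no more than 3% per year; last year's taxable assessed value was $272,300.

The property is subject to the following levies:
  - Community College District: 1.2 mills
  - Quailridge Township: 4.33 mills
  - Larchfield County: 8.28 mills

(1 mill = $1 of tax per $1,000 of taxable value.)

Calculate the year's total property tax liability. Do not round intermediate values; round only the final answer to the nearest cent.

Uncapped assessed value = $1,654,000 × 0.182 = $301,028
Cap limit = $272,300 × 1.03 = $280,469
Taxable assessed value = min($301,028, $280,469) = $280,469 (cap binds)
Community College District: $280,469 × 0.0012 = $336.5628
Quailridge Township: $280,469 × 0.00433 = $1,214.43077
Larchfield County: $280,469 × 0.00828 = $2,322.28332
Total = $3,873.27689

$3,873.28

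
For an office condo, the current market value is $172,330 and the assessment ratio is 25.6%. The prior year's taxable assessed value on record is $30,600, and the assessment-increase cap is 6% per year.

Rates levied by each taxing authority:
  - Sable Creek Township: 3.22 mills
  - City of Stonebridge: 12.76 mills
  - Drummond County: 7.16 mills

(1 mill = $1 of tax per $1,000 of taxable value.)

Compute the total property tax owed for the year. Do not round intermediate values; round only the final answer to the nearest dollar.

Uncapped assessed value = $172,330 × 0.256 = $44,116.48
Cap limit = $30,600 × 1.06 = $32,436
Taxable assessed value = min($44,116.48, $32,436) = $32,436 (cap binds)
Sable Creek Township: $32,436 × 0.00322 = $104.44392
City of Stonebridge: $32,436 × 0.01276 = $413.88336
Drummond County: $32,436 × 0.00716 = $232.24176
Total = $750.56904

$751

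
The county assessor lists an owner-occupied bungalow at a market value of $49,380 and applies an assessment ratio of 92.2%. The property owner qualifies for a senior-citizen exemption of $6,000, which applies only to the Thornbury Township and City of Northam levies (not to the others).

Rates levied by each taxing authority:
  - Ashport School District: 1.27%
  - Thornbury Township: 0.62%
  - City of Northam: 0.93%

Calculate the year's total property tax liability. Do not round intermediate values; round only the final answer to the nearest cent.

$1,190.90

Assessed value = $49,380 × 0.922 = $45,528.36
Ashport School District: $45,528.36 × 0.0127 = $578.210172
Thornbury Township: ($45,528.36 − $6,000) × 0.0062 = $39,528.36 × 0.0062 = $245.075832
City of Northam: ($45,528.36 − $6,000) × 0.0093 = $39,528.36 × 0.0093 = $367.613748
Total = $1,190.899752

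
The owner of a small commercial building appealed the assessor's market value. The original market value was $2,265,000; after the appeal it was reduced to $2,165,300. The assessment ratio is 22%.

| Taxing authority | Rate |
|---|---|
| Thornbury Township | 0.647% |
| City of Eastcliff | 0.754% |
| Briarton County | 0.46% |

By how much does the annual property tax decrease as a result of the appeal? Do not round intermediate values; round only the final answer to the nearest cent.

$408.19

Old assessed value = $2,265,000 × 0.22 = $498,300
New assessed value = $2,165,300 × 0.22 = $476,366
Combined rate = 0.00647 + 0.00754 + 0.0046 = 0.01861
Old tax = $498,300 × 0.01861 = $9,273.363
New tax = $476,366 × 0.01861 = $8,865.17126
Reduction = $9,273.363 − $8,865.17126 = $408.19174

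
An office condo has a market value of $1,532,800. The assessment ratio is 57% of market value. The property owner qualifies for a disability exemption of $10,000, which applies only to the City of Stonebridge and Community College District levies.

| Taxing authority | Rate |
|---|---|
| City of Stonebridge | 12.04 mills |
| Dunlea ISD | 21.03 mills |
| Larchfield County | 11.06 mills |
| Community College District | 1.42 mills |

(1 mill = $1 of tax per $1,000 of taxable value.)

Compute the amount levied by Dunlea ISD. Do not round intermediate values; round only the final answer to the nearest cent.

Assessed value = $1,532,800 × 0.57 = $873,696
Dunlea ISD taxable value = $873,696 (exemption does not apply)
Dunlea ISD levy = $873,696 × 0.02103 = $18,373.82688

$18,373.83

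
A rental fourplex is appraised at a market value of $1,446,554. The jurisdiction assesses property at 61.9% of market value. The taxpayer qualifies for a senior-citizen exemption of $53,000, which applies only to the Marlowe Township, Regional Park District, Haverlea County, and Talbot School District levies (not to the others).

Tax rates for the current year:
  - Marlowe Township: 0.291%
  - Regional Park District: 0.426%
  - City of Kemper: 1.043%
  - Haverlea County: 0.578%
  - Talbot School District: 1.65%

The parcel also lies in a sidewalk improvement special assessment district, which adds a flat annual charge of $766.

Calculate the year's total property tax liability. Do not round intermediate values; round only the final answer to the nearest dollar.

$34,914

Assessed value = $1,446,554 × 0.619 = $895,416.926
Marlowe Township: ($895,416.926 − $53,000) × 0.00291 = $842,416.926 × 0.00291 = $2,451.43325466
Regional Park District: ($895,416.926 − $53,000) × 0.00426 = $842,416.926 × 0.00426 = $3,588.69610476
City of Kemper: $895,416.926 × 0.01043 = $9,339.19853818
Haverlea County: ($895,416.926 − $53,000) × 0.00578 = $842,416.926 × 0.00578 = $4,869.16983228
Talbot School District: ($895,416.926 − $53,000) × 0.0165 = $842,416.926 × 0.0165 = $13,899.879279
Levies subtotal = $34,148.37700888
Total = $34,148.37700888 + $766 = $34,914.37700888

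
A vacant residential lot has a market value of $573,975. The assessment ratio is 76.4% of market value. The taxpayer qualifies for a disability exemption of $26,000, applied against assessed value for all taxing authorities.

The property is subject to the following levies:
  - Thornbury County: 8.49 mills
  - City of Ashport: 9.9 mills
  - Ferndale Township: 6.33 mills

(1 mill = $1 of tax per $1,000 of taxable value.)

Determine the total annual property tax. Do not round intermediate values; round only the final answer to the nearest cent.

Assessed value = $573,975 × 0.764 = $438,516.9
Taxable value = $438,516.9 − $26,000 = $412,516.9
Thornbury County: $412,516.9 × 0.00849 = $3,502.268481
City of Ashport: $412,516.9 × 0.0099 = $4,083.91731
Ferndale Township: $412,516.9 × 0.00633 = $2,611.231977
Total = $3,502.268481 + $4,083.91731 + $2,611.231977 = $10,197.417768

$10,197.42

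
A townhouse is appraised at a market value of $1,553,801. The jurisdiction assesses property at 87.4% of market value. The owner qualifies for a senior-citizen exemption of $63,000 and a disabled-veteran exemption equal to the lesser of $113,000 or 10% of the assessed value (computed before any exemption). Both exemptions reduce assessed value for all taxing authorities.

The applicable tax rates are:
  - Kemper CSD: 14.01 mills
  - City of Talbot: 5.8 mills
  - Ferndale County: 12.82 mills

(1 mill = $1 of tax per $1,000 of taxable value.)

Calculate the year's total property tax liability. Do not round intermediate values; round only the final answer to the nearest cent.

Assessed value = $1,553,801 × 0.874 = $1,358,022.074
Disabled-veteran exemption = min($113,000, 10% × $1,358,022.074) = min($113,000, $135,802.2074) = $113,000 (dollar cap binds)
Taxable value = $1,358,022.074 − $63,000 − $113,000 = $1,182,022.074
Kemper CSD: $1,182,022.074 × 0.01401 = $16,560.12925674
City of Talbot: $1,182,022.074 × 0.0058 = $6,855.7280292
Ferndale County: $1,182,022.074 × 0.01282 = $15,153.52298868
Total = $38,569.38027462

$38,569.38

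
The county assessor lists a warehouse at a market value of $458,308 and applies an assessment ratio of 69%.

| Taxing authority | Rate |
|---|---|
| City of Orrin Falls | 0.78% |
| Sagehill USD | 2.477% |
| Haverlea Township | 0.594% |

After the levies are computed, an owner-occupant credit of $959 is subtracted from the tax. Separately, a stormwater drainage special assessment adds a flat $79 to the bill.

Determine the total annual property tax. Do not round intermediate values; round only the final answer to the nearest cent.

$11,298.11

Assessed value = $458,308 × 0.69 = $316,232.52
City of Orrin Falls: $316,232.52 × 0.0078 = $2,466.613656
Sagehill USD: $316,232.52 × 0.02477 = $7,833.0795204
Haverlea Township: $316,232.52 × 0.00594 = $1,878.4211688
Levies subtotal = $12,178.1143452
After credit = $12,178.1143452 − $959 = $11,219.1143452
Total = $11,219.1143452 + $79 = $11,298.1143452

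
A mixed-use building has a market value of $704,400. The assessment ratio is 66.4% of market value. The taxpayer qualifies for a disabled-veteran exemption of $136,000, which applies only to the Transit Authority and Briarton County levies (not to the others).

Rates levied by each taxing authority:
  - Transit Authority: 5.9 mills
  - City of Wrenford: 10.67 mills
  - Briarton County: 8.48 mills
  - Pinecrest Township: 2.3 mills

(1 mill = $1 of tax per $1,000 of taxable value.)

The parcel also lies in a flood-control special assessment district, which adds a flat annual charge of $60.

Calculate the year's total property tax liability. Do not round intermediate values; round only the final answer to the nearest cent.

$10,896.51

Assessed value = $704,400 × 0.664 = $467,721.6
Transit Authority: ($467,721.6 − $136,000) × 0.0059 = $331,721.6 × 0.0059 = $1,957.15744
City of Wrenford: $467,721.6 × 0.01067 = $4,990.589472
Briarton County: ($467,721.6 − $136,000) × 0.00848 = $331,721.6 × 0.00848 = $2,812.999168
Pinecrest Township: $467,721.6 × 0.0023 = $1,075.75968
Levies subtotal = $10,836.50576
Total = $10,836.50576 + $60 = $10,896.50576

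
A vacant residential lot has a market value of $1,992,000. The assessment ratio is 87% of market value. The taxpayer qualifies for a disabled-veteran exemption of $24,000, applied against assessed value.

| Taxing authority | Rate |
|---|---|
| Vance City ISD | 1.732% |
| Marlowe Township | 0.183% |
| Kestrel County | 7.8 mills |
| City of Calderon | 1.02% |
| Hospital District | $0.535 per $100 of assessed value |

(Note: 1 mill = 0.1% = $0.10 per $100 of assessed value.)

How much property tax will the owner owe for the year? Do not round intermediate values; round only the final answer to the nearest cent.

Assessed value = $1,992,000 × 0.87 = $1,733,040
Taxable value = $1,733,040 − $24,000 = $1,709,040
Vance City ISD: $1,709,040 × 0.01732 = $29,600.5728
Marlowe Township: $1,709,040 × 0.00183 = $3,127.5432
Kestrel County: $1,709,040 × 0.0078 = $13,330.512
City of Calderon: $1,709,040 × 0.0102 = $17,432.208
Hospital District: $1,709,040 × 0.00535 = $9,143.364
Total = $72,634.2

$72,634.20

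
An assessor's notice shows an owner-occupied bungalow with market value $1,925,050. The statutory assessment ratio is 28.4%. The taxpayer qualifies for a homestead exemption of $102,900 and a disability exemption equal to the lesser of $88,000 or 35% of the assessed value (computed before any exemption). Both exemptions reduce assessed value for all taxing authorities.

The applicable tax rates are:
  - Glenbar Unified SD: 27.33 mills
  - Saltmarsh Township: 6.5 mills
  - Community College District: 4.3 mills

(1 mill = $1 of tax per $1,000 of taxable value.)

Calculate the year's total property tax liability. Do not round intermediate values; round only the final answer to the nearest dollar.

$13,567

Assessed value = $1,925,050 × 0.284 = $546,714.2
Disability exemption = min($88,000, 35% × $546,714.2) = min($88,000, $191,349.97) = $88,000 (dollar cap binds)
Taxable value = $546,714.2 − $102,900 − $88,000 = $355,814.2
Glenbar Unified SD: $355,814.2 × 0.02733 = $9,724.402086
Saltmarsh Township: $355,814.2 × 0.0065 = $2,312.7923
Community College District: $355,814.2 × 0.0043 = $1,530.00106
Total = $13,567.195446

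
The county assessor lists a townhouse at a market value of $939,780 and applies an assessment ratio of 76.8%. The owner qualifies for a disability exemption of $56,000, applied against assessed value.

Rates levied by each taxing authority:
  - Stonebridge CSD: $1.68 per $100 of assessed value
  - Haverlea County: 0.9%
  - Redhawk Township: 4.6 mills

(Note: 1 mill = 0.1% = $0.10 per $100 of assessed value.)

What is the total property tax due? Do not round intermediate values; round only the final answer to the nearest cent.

$20,238.83

Assessed value = $939,780 × 0.768 = $721,751.04
Taxable value = $721,751.04 − $56,000 = $665,751.04
Stonebridge CSD: $665,751.04 × 0.0168 = $11,184.617472
Haverlea County: $665,751.04 × 0.009 = $5,991.75936
Redhawk Township: $665,751.04 × 0.0046 = $3,062.454784
Total = $20,238.831616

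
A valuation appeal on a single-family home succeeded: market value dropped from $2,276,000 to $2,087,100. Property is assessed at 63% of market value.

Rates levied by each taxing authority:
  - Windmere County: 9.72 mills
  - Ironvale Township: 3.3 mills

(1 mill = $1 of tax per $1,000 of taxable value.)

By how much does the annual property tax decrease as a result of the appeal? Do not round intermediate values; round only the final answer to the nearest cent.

Old assessed value = $2,276,000 × 0.63 = $1,433,880
New assessed value = $2,087,100 × 0.63 = $1,314,873
Combined rate = 0.00972 + 0.0033 = 0.01302
Old tax = $1,433,880 × 0.01302 = $18,669.1176
New tax = $1,314,873 × 0.01302 = $17,119.64646
Reduction = $18,669.1176 − $17,119.64646 = $1,549.47114

$1,549.47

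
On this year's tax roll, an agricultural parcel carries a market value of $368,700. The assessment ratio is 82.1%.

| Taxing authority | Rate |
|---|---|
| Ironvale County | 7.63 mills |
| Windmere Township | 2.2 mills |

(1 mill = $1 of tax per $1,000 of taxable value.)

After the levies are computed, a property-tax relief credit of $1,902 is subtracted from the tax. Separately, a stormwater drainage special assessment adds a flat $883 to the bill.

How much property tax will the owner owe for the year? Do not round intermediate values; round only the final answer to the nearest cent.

Assessed value = $368,700 × 0.821 = $302,702.7
Ironvale County: $302,702.7 × 0.00763 = $2,309.621601
Windmere Township: $302,702.7 × 0.0022 = $665.94594
Levies subtotal = $2,975.567541
After credit = $2,975.567541 − $1,902 = $1,073.567541
Total = $1,073.567541 + $883 = $1,956.567541

$1,956.57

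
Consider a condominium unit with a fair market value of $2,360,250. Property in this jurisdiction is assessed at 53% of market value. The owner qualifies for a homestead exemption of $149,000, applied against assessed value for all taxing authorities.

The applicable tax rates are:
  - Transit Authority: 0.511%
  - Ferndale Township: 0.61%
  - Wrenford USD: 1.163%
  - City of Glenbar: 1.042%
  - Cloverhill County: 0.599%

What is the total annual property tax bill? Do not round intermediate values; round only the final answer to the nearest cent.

$43,250.85

Assessed value = $2,360,250 × 0.53 = $1,250,932.5
Taxable value = $1,250,932.5 − $149,000 = $1,101,932.5
Transit Authority: $1,101,932.5 × 0.00511 = $5,630.875075
Ferndale Township: $1,101,932.5 × 0.0061 = $6,721.78825
Wrenford USD: $1,101,932.5 × 0.01163 = $12,815.474975
City of Glenbar: $1,101,932.5 × 0.01042 = $11,482.13665
Cloverhill County: $1,101,932.5 × 0.00599 = $6,600.575675
Total = $5,630.875075 + $6,721.78825 + $12,815.474975 + $11,482.13665 + $6,600.575675 = $43,250.850625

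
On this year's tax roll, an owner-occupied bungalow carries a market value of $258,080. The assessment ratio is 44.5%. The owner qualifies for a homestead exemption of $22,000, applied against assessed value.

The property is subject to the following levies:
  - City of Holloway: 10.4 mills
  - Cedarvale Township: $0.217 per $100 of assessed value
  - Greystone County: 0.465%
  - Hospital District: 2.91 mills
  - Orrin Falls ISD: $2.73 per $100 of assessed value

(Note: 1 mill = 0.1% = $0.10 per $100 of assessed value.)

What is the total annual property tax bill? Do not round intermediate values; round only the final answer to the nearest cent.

$4,403.67

Assessed value = $258,080 × 0.445 = $114,845.6
Taxable value = $114,845.6 − $22,000 = $92,845.6
City of Holloway: $92,845.6 × 0.0104 = $965.59424
Cedarvale Township: $92,845.6 × 0.00217 = $201.474952
Greystone County: $92,845.6 × 0.00465 = $431.73204
Hospital District: $92,845.6 × 0.00291 = $270.180696
Orrin Falls ISD: $92,845.6 × 0.0273 = $2,534.68488
Total = $4,403.666808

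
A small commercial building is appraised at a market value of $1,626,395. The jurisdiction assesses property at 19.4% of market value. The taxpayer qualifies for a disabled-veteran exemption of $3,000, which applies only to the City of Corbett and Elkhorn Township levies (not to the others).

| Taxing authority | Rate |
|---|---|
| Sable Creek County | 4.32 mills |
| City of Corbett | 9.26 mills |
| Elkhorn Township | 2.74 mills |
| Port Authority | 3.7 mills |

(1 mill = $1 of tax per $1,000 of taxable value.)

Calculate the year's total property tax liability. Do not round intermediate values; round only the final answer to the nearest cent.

$6,280.72

Assessed value = $1,626,395 × 0.194 = $315,520.63
Sable Creek County: $315,520.63 × 0.00432 = $1,363.0491216
City of Corbett: ($315,520.63 − $3,000) × 0.00926 = $312,520.63 × 0.00926 = $2,893.9410338
Elkhorn Township: ($315,520.63 − $3,000) × 0.00274 = $312,520.63 × 0.00274 = $856.3065262
Port Authority: $315,520.63 × 0.0037 = $1,167.426331
Total = $6,280.7230126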